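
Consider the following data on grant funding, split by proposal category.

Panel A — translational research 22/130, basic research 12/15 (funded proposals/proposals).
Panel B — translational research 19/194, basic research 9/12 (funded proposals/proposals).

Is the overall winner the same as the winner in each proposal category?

Translational research: Panel A 22/130 = 16.9%, Panel B 19/194 = 9.8% → Panel A
Basic research: Panel A 12/15 = 80.0%, Panel B 9/12 = 75.0% → Panel A
Overall: Panel A 34/145 = 23.4%, Panel B 28/206 = 13.6% → Panel A
Panel A wins overall and in every proposal group — no reversal.

Yes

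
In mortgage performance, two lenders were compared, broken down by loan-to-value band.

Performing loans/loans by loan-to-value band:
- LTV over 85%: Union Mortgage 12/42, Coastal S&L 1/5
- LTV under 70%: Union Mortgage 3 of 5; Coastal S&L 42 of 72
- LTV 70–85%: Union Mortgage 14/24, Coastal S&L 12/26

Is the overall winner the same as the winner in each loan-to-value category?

No

LTV over 85%: Union Mortgage 12/42 = 28.6%, Coastal S&L 1/5 = 20.0% → Union Mortgage
LTV under 70%: Union Mortgage 3/5 = 60.0%, Coastal S&L 42/72 = 58.3% → Union Mortgage
LTV 70–85%: Union Mortgage 14/24 = 58.3%, Coastal S&L 12/26 = 46.2% → Union Mortgage
Overall: Union Mortgage 29/71 = 40.8%, Coastal S&L 55/103 = 53.4% → Coastal S&L
Union Mortgage wins each loan-to-value group but Coastal S&L wins overall — the comparison reverses. Union Mortgage's loans skew toward LTV over 85%, which has a lower base rate.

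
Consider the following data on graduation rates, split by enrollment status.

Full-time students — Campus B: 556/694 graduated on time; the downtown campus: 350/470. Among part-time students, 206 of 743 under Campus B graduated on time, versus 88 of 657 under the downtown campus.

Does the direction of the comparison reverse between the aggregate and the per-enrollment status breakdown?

Full-time: Campus B 556/694 = 80.1%, the downtown campus 350/470 = 74.5% → Campus B
Part-time: Campus B 206/743 = 27.7%, the downtown campus 88/657 = 13.4% → Campus B
Overall: Campus B 762/1437 = 53.0%, the downtown campus 438/1127 = 38.9% → Campus B
Campus B wins overall and in every enrollment group — no reversal.

No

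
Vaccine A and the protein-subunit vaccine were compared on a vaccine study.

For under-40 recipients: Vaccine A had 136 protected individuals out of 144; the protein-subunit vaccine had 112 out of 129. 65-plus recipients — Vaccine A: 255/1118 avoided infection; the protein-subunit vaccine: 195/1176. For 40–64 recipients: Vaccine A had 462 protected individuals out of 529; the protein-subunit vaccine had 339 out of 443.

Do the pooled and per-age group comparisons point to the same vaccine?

Yes

Under-40: Vaccine A 136/144 = 94.4%, the protein-subunit vaccine 112/129 = 86.8% → Vaccine A
65-plus: Vaccine A 255/1118 = 22.8%, the protein-subunit vaccine 195/1176 = 16.6% → Vaccine A
40–64: Vaccine A 462/529 = 87.3%, the protein-subunit vaccine 339/443 = 76.5% → Vaccine A
Overall: Vaccine A 853/1791 = 47.6%, the protein-subunit vaccine 646/1748 = 37.0% → Vaccine A
Vaccine A wins overall and in every age group — no reversal.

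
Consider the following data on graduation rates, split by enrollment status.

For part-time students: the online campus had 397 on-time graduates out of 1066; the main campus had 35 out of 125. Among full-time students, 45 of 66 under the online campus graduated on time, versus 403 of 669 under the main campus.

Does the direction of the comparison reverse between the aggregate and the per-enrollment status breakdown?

Part-time: the online campus 397/1066 = 37.2%, the main campus 35/125 = 28.0% → the online campus
Full-time: the online campus 45/66 = 68.2%, the main campus 403/669 = 60.2% → the online campus
Overall: the online campus 442/1132 = 39.0%, the main campus 438/794 = 55.2% → the main campus
The online campus wins each enrollment group but the main campus wins overall — the comparison reverses. The online campus's students skew toward part-time, which has a lower base rate.

Yes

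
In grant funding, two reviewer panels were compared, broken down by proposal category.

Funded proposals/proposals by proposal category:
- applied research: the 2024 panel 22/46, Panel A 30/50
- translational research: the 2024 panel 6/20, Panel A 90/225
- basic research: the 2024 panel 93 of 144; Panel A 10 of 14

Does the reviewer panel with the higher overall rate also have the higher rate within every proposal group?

No

Applied research: the 2024 panel 22/46 = 47.8%, Panel A 30/50 = 60.0% → Panel A
Translational research: the 2024 panel 6/20 = 30.0%, Panel A 90/225 = 40.0% → Panel A
Basic research: the 2024 panel 93/144 = 64.6%, Panel A 10/14 = 71.4% → Panel A
Overall: the 2024 panel 121/210 = 57.6%, Panel A 130/289 = 45.0% → the 2024 panel
Panel A wins each proposal group but the 2024 panel wins overall — the comparison reverses. Panel A's proposals skew toward translational research, which has a lower base rate.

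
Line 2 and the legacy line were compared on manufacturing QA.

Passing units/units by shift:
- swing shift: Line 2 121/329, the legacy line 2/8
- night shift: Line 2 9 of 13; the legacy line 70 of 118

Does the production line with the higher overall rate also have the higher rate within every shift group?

Swing shift: Line 2 121/329 = 36.8%, the legacy line 2/8 = 25.0% → Line 2
Night shift: Line 2 9/13 = 69.2%, the legacy line 70/118 = 59.3% → Line 2
Overall: Line 2 130/342 = 38.0%, the legacy line 72/126 = 57.1% → the legacy line
Line 2 wins each shift group but the legacy line wins overall — the comparison reverses. Line 2's units skew toward swing shift, which has a lower base rate.

No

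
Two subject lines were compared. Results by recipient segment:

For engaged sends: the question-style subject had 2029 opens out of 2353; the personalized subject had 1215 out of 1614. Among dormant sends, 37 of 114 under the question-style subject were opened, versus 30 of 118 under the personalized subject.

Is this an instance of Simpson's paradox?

No

Engaged: the question-style subject 2029/2353 = 86.2%, the personalized subject 1215/1614 = 75.3% → the question-style subject
Dormant: the question-style subject 37/114 = 32.5%, the personalized subject 30/118 = 25.4% → the question-style subject
Overall: the question-style subject 2066/2467 = 83.7%, the personalized subject 1245/1732 = 71.9% → the question-style subject
The question-style subject wins overall and in every recipient group — no reversal.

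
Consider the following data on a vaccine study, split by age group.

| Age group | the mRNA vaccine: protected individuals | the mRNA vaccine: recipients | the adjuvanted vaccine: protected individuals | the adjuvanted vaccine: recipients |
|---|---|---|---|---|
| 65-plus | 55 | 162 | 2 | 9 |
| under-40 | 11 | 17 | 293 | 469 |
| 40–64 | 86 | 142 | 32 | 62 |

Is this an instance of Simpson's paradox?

65-plus: the mRNA vaccine 55/162 = 34.0%, the adjuvanted vaccine 2/9 = 22.2% → the mRNA vaccine
Under-40: the mRNA vaccine 11/17 = 64.7%, the adjuvanted vaccine 293/469 = 62.5% → the mRNA vaccine
40–64: the mRNA vaccine 86/142 = 60.6%, the adjuvanted vaccine 32/62 = 51.6% → the mRNA vaccine
Overall: the mRNA vaccine 152/321 = 47.4%, the adjuvanted vaccine 327/540 = 60.6% → the adjuvanted vaccine
The mRNA vaccine wins each age group but the adjuvanted vaccine wins overall — the comparison reverses. The mRNA vaccine's recipients skew toward 65-plus, which has a lower base rate.

Yes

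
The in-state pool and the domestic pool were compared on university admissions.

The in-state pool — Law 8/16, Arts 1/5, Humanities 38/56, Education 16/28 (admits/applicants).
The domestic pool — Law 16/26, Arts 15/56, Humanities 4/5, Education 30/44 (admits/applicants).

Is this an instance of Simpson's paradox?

Yes

Law: the in-state pool 8/16 = 50.0%, the domestic pool 16/26 = 61.5% → the domestic pool
Arts: the in-state pool 1/5 = 20.0%, the domestic pool 15/56 = 26.8% → the domestic pool
Humanities: the in-state pool 38/56 = 67.9%, the domestic pool 4/5 = 80.0% → the domestic pool
Education: the in-state pool 16/28 = 57.1%, the domestic pool 30/44 = 68.2% → the domestic pool
Overall: the in-state pool 63/105 = 60.0%, the domestic pool 65/131 = 49.6% → the in-state pool
The domestic pool wins each department group but the in-state pool wins overall — the comparison reverses. The domestic pool's applicants skew toward Arts, which has a lower base rate.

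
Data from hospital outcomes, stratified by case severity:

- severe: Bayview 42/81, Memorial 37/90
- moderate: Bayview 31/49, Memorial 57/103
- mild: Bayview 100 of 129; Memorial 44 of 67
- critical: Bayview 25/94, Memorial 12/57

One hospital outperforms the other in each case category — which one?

Bayview

Severe: Bayview 42/81 = 51.9%, Memorial 37/90 = 41.1% → Bayview
Moderate: Bayview 31/49 = 63.3%, Memorial 57/103 = 55.3% → Bayview
Mild: Bayview 100/129 = 77.5%, Memorial 44/67 = 65.7% → Bayview
Critical: Bayview 25/94 = 26.6%, Memorial 12/57 = 21.1% → Bayview
Bayview has the higher rate in all 4 groups.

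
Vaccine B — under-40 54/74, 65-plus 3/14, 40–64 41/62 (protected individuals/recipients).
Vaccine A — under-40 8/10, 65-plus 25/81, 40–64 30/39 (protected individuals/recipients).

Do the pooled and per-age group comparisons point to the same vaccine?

Under-40: Vaccine B 54/74 = 73.0%, Vaccine A 8/10 = 80.0% → Vaccine A
65-plus: Vaccine B 3/14 = 21.4%, Vaccine A 25/81 = 30.9% → Vaccine A
40–64: Vaccine B 41/62 = 66.1%, Vaccine A 30/39 = 76.9% → Vaccine A
Overall: Vaccine B 98/150 = 65.3%, Vaccine A 63/130 = 48.5% → Vaccine B
Vaccine A wins each age group but Vaccine B wins overall — the comparison reverses. Vaccine A's recipients skew toward 65-plus, which has a lower base rate.

No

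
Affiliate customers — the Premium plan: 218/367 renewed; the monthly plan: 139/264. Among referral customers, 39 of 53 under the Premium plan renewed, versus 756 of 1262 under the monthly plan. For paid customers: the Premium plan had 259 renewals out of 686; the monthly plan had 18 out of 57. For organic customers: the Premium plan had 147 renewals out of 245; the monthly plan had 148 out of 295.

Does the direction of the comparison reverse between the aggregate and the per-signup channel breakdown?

Yes

Affiliate: the Premium plan 218/367 = 59.4%, the monthly plan 139/264 = 52.7% → the Premium plan
Referral: the Premium plan 39/53 = 73.6%, the monthly plan 756/1262 = 59.9% → the Premium plan
Paid: the Premium plan 259/686 = 37.8%, the monthly plan 18/57 = 31.6% → the Premium plan
Organic: the Premium plan 147/245 = 60.0%, the monthly plan 148/295 = 50.2% → the Premium plan
Overall: the Premium plan 663/1351 = 49.1%, the monthly plan 1061/1878 = 56.5% → the monthly plan
The Premium plan wins each signup group but the monthly plan wins overall — the comparison reverses. The Premium plan's customers skew toward paid, which has a lower base rate.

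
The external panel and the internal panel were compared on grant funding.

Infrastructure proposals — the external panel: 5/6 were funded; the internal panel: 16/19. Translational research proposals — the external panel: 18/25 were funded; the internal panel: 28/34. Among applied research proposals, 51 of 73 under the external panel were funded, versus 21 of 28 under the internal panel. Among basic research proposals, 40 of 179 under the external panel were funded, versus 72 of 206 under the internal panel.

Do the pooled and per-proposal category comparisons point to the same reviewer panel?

Yes

Infrastructure: the external panel 5/6 = 83.3%, the internal panel 16/19 = 84.2% → the internal panel
Translational research: the external panel 18/25 = 72.0%, the internal panel 28/34 = 82.4% → the internal panel
Applied research: the external panel 51/73 = 69.9%, the internal panel 21/28 = 75.0% → the internal panel
Basic research: the external panel 40/179 = 22.3%, the internal panel 72/206 = 35.0% → the internal panel
Overall: the external panel 114/283 = 40.3%, the internal panel 137/287 = 47.7% → the internal panel
The internal panel wins overall and in every proposal group — no reversal.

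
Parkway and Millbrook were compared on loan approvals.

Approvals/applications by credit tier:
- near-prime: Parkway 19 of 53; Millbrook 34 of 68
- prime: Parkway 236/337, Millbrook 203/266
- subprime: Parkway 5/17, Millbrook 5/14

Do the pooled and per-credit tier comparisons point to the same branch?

Near-prime: Parkway 19/53 = 35.8%, Millbrook 34/68 = 50.0% → Millbrook
Prime: Parkway 236/337 = 70.0%, Millbrook 203/266 = 76.3% → Millbrook
Subprime: Parkway 5/17 = 29.4%, Millbrook 5/14 = 35.7% → Millbrook
Overall: Parkway 260/407 = 63.9%, Millbrook 242/348 = 69.5% → Millbrook
Millbrook wins overall and in every credit group — no reversal.

Yes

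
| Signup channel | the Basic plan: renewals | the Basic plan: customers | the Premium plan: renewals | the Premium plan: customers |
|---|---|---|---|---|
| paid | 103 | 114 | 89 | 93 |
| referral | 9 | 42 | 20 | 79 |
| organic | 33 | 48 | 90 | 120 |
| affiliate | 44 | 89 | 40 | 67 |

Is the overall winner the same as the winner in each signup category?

Yes

Paid: the Basic plan 103/114 = 90.4%, the Premium plan 89/93 = 95.7% → the Premium plan
Referral: the Basic plan 9/42 = 21.4%, the Premium plan 20/79 = 25.3% → the Premium plan
Organic: the Basic plan 33/48 = 68.8%, the Premium plan 90/120 = 75.0% → the Premium plan
Affiliate: the Basic plan 44/89 = 49.4%, the Premium plan 40/67 = 59.7% → the Premium plan
Overall: the Basic plan 189/293 = 64.5%, the Premium plan 239/359 = 66.6% → the Premium plan
The Premium plan wins overall and in every signup group — no reversal.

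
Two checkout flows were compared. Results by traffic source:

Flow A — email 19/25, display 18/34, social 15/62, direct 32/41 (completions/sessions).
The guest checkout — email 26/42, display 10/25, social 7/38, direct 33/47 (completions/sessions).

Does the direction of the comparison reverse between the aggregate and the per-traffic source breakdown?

No

Email: Flow A 19/25 = 76.0%, the guest checkout 26/42 = 61.9% → Flow A
Display: Flow A 18/34 = 52.9%, the guest checkout 10/25 = 40.0% → Flow A
Social: Flow A 15/62 = 24.2%, the guest checkout 7/38 = 18.4% → Flow A
Direct: Flow A 32/41 = 78.0%, the guest checkout 33/47 = 70.2% → Flow A
Overall: Flow A 84/162 = 51.9%, the guest checkout 76/152 = 50.0% → Flow A
Flow A wins overall and in every traffic group — no reversal.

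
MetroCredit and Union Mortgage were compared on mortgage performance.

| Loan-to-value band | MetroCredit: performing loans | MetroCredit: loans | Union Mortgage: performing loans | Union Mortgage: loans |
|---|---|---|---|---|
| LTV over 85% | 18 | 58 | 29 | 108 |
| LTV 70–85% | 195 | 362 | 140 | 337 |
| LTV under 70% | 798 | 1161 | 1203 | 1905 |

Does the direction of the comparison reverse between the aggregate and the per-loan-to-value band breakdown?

No

LTV over 85%: MetroCredit 18/58 = 31.0%, Union Mortgage 29/108 = 26.9% → MetroCredit
LTV 70–85%: MetroCredit 195/362 = 53.9%, Union Mortgage 140/337 = 41.5% → MetroCredit
LTV under 70%: MetroCredit 798/1161 = 68.7%, Union Mortgage 1203/1905 = 63.1% → MetroCredit
Overall: MetroCredit 1011/1581 = 63.9%, Union Mortgage 1372/2350 = 58.4% → MetroCredit
MetroCredit wins overall and in every loan-to-value group — no reversal.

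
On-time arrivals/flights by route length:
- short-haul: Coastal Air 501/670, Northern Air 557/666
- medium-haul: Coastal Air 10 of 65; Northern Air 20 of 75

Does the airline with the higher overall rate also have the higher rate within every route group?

Short-haul: Coastal Air 501/670 = 74.8%, Northern Air 557/666 = 83.6% → Northern Air
Medium-haul: Coastal Air 10/65 = 15.4%, Northern Air 20/75 = 26.7% → Northern Air
Overall: Coastal Air 511/735 = 69.5%, Northern Air 577/741 = 77.9% → Northern Air
Northern Air wins overall and in every route group — no reversal.

Yes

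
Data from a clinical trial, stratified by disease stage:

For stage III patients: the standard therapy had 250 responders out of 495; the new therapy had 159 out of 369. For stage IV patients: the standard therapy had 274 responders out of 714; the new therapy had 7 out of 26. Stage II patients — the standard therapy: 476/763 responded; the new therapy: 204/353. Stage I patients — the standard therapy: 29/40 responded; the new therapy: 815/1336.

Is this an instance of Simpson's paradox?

Yes

Stage III: the standard therapy 250/495 = 50.5%, the new therapy 159/369 = 43.1% → the standard therapy
Stage IV: the standard therapy 274/714 = 38.4%, the new therapy 7/26 = 26.9% → the standard therapy
Stage II: the standard therapy 476/763 = 62.4%, the new therapy 204/353 = 57.8% → the standard therapy
Stage I: the standard therapy 29/40 = 72.5%, the new therapy 815/1336 = 61.0% → the standard therapy
Overall: the standard therapy 1029/2012 = 51.1%, the new therapy 1185/2084 = 56.9% → the new therapy
The standard therapy wins each disease group but the new therapy wins overall — the comparison reverses. The standard therapy's patients skew toward stage IV, which has a lower base rate.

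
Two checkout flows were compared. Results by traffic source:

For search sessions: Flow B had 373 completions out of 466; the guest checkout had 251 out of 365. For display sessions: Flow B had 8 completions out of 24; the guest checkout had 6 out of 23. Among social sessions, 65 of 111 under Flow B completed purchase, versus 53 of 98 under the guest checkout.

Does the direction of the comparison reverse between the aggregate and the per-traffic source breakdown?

No

Search: Flow B 373/466 = 80.0%, the guest checkout 251/365 = 68.8% → Flow B
Display: Flow B 8/24 = 33.3%, the guest checkout 6/23 = 26.1% → Flow B
Social: Flow B 65/111 = 58.6%, the guest checkout 53/98 = 54.1% → Flow B
Overall: Flow B 446/601 = 74.2%, the guest checkout 310/486 = 63.8% → Flow B
Flow B wins overall and in every traffic group — no reversal.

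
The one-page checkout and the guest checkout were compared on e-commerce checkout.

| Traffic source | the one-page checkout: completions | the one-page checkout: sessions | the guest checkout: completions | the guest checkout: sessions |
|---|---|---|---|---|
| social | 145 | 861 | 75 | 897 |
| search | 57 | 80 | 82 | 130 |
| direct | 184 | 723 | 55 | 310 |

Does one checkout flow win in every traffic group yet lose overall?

Social: the one-page checkout 145/861 = 16.8%, the guest checkout 75/897 = 8.4% → the one-page checkout
Search: the one-page checkout 57/80 = 71.2%, the guest checkout 82/130 = 63.1% → the one-page checkout
Direct: the one-page checkout 184/723 = 25.4%, the guest checkout 55/310 = 17.7% → the one-page checkout
Overall: the one-page checkout 386/1664 = 23.2%, the guest checkout 212/1337 = 15.9% → the one-page checkout
The one-page checkout wins overall and in every traffic group — no reversal.

No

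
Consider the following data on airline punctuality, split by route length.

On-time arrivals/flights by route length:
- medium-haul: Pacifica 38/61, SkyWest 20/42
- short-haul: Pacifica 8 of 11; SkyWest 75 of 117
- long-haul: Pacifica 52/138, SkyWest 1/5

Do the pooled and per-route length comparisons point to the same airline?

Medium-haul: Pacifica 38/61 = 62.3%, SkyWest 20/42 = 47.6% → Pacifica
Short-haul: Pacifica 8/11 = 72.7%, SkyWest 75/117 = 64.1% → Pacifica
Long-haul: Pacifica 52/138 = 37.7%, SkyWest 1/5 = 20.0% → Pacifica
Overall: Pacifica 98/210 = 46.7%, SkyWest 96/164 = 58.5% → SkyWest
Pacifica wins each route group but SkyWest wins overall — the comparison reverses. Pacifica's flights skew toward long-haul, which has a lower base rate.

No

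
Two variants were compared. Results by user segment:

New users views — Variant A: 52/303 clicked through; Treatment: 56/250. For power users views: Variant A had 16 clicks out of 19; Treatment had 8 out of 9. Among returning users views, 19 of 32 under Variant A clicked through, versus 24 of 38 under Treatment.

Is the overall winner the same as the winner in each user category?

Yes

New users: Variant A 52/303 = 17.2%, Treatment 56/250 = 22.4% → Treatment
Power users: Variant A 16/19 = 84.2%, Treatment 8/9 = 88.9% → Treatment
Returning users: Variant A 19/32 = 59.4%, Treatment 24/38 = 63.2% → Treatment
Overall: Variant A 87/354 = 24.6%, Treatment 88/297 = 29.6% → Treatment
Treatment wins overall and in every user group — no reversal.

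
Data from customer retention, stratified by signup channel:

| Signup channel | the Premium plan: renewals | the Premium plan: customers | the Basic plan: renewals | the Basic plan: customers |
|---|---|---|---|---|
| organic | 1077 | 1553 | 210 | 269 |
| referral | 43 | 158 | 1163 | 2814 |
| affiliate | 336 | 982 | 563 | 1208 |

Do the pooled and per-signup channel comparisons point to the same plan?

Organic: the Premium plan 1077/1553 = 69.3%, the Basic plan 210/269 = 78.1% → the Basic plan
Referral: the Premium plan 43/158 = 27.2%, the Basic plan 1163/2814 = 41.3% → the Basic plan
Affiliate: the Premium plan 336/982 = 34.2%, the Basic plan 563/1208 = 46.6% → the Basic plan
Overall: the Premium plan 1456/2693 = 54.1%, the Basic plan 1936/4291 = 45.1% → the Premium plan
The Basic plan wins each signup group but the Premium plan wins overall — the comparison reverses. The Basic plan's customers skew toward referral, which has a lower base rate.

No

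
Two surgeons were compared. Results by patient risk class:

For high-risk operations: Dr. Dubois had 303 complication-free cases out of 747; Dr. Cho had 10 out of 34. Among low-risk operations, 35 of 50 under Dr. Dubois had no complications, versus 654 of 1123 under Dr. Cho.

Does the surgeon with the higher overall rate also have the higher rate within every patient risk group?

No

High-risk: Dr. Dubois 303/747 = 40.6%, Dr. Cho 10/34 = 29.4% → Dr. Dubois
Low-risk: Dr. Dubois 35/50 = 70.0%, Dr. Cho 654/1123 = 58.2% → Dr. Dubois
Overall: Dr. Dubois 338/797 = 42.4%, Dr. Cho 664/1157 = 57.4% → Dr. Cho
Dr. Dubois wins each patient risk group but Dr. Cho wins overall — the comparison reverses. Dr. Dubois's operations skew toward high-risk, which has a lower base rate.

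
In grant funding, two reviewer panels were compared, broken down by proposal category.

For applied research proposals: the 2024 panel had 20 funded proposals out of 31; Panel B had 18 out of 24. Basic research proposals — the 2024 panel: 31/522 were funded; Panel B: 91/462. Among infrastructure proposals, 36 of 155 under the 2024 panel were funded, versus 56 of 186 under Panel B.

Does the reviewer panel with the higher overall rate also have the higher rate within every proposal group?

Yes

Applied research: the 2024 panel 20/31 = 64.5%, Panel B 18/24 = 75.0% → Panel B
Basic research: the 2024 panel 31/522 = 5.9%, Panel B 91/462 = 19.7% → Panel B
Infrastructure: the 2024 panel 36/155 = 23.2%, Panel B 56/186 = 30.1% → Panel B
Overall: the 2024 panel 87/708 = 12.3%, Panel B 165/672 = 24.6% → Panel B
Panel B wins overall and in every proposal group — no reversal.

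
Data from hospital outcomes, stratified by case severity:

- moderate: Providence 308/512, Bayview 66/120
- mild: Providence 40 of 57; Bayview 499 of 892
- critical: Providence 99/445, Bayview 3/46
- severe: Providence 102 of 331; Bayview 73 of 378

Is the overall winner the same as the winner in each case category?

No

Moderate: Providence 308/512 = 60.2%, Bayview 66/120 = 55.0% → Providence
Mild: Providence 40/57 = 70.2%, Bayview 499/892 = 55.9% → Providence
Critical: Providence 99/445 = 22.2%, Bayview 3/46 = 6.5% → Providence
Severe: Providence 102/331 = 30.8%, Bayview 73/378 = 19.3% → Providence
Overall: Providence 549/1345 = 40.8%, Bayview 641/1436 = 44.6% → Bayview
Providence wins each case group but Bayview wins overall — the comparison reverses. Providence's patients skew toward critical, which has a lower base rate.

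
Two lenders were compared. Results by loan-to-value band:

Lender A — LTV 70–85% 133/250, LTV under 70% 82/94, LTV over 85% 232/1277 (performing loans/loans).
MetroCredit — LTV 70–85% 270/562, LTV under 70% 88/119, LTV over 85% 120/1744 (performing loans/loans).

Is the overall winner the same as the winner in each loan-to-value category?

LTV 70–85%: Lender A 133/250 = 53.2%, MetroCredit 270/562 = 48.0% → Lender A
LTV under 70%: Lender A 82/94 = 87.2%, MetroCredit 88/119 = 73.9% → Lender A
LTV over 85%: Lender A 232/1277 = 18.2%, MetroCredit 120/1744 = 6.9% → Lender A
Overall: Lender A 447/1621 = 27.6%, MetroCredit 478/2425 = 19.7% → Lender A
Lender A wins overall and in every loan-to-value group — no reversal.

Yes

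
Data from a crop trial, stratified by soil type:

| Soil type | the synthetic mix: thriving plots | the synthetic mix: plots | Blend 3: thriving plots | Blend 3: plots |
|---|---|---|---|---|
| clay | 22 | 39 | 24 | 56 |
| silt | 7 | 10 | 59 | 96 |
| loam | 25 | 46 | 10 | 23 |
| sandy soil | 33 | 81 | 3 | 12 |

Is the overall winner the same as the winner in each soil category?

No

Clay: the synthetic mix 22/39 = 56.4%, Blend 3 24/56 = 42.9% → the synthetic mix
Silt: the synthetic mix 7/10 = 70.0%, Blend 3 59/96 = 61.5% → the synthetic mix
Loam: the synthetic mix 25/46 = 54.3%, Blend 3 10/23 = 43.5% → the synthetic mix
Sandy soil: the synthetic mix 33/81 = 40.7%, Blend 3 3/12 = 25.0% → the synthetic mix
Overall: the synthetic mix 87/176 = 49.4%, Blend 3 96/187 = 51.3% → Blend 3
The synthetic mix wins each soil group but Blend 3 wins overall — the comparison reverses. The synthetic mix's plots skew toward sandy soil, which has a lower base rate.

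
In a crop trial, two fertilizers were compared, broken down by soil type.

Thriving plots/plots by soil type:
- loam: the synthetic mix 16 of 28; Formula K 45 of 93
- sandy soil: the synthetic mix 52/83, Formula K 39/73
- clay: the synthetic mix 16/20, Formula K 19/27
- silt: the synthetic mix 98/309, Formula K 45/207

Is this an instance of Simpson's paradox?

Loam: the synthetic mix 16/28 = 57.1%, Formula K 45/93 = 48.4% → the synthetic mix
Sandy soil: the synthetic mix 52/83 = 62.7%, Formula K 39/73 = 53.4% → the synthetic mix
Clay: the synthetic mix 16/20 = 80.0%, Formula K 19/27 = 70.4% → the synthetic mix
Silt: the synthetic mix 98/309 = 31.7%, Formula K 45/207 = 21.7% → the synthetic mix
Overall: the synthetic mix 182/440 = 41.4%, Formula K 148/400 = 37.0% → the synthetic mix
The synthetic mix wins overall and in every soil group — no reversal.

No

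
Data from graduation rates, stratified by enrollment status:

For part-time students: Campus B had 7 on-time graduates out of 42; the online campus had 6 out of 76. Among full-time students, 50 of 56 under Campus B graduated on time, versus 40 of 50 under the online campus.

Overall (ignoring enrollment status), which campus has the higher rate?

Campus B

Part-time: Campus B 7/42 = 16.7%, the online campus 6/76 = 7.9% → Campus B
Full-time: Campus B 50/56 = 89.3%, the online campus 40/50 = 80.0% → Campus B
Overall: Campus B 57/98 = 58.2%, the online campus 46/126 = 36.5% → Campus B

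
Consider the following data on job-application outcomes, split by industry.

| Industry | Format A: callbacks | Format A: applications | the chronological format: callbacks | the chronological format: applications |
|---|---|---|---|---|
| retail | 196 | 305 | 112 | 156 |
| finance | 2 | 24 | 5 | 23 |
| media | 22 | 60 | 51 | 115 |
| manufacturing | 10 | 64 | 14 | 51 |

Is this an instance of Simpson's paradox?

Retail: Format A 196/305 = 64.3%, the chronological format 112/156 = 71.8% → the chronological format
Finance: Format A 2/24 = 8.3%, the chronological format 5/23 = 21.7% → the chronological format
Media: Format A 22/60 = 36.7%, the chronological format 51/115 = 44.3% → the chronological format
Manufacturing: Format A 10/64 = 15.6%, the chronological format 14/51 = 27.5% → the chronological format
Overall: Format A 230/453 = 50.8%, the chronological format 182/345 = 52.8% → the chronological format
The chronological format wins overall and in every industry group — no reversal.

No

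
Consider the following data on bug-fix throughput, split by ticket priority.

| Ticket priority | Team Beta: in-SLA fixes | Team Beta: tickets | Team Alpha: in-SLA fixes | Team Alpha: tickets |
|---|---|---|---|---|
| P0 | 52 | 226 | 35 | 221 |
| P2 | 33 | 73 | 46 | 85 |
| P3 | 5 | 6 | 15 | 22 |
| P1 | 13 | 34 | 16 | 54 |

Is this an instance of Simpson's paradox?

P0: Team Beta 52/226 = 23.0%, Team Alpha 35/221 = 15.8% → Team Beta
P2: Team Beta 33/73 = 45.2%, Team Alpha 46/85 = 54.1% → Team Alpha
P3: Team Beta 5/6 = 83.3%, Team Alpha 15/22 = 68.2% → Team Beta
P1: Team Beta 13/34 = 38.2%, Team Alpha 16/54 = 29.6% → Team Beta
Overall: Team Beta 103/339 = 30.4%, Team Alpha 112/382 = 29.3% → Team Beta
Neither sweeps: Team Beta wins 3 of 4 groups, Team Alpha wins 1. Team Beta wins overall but not every group — no Simpson reversal.

No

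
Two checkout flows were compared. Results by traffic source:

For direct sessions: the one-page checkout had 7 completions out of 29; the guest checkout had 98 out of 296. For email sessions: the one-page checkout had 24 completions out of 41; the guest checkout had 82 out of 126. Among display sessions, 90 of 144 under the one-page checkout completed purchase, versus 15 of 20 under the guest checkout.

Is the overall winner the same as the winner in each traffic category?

Direct: the one-page checkout 7/29 = 24.1%, the guest checkout 98/296 = 33.1% → the guest checkout
Email: the one-page checkout 24/41 = 58.5%, the guest checkout 82/126 = 65.1% → the guest checkout
Display: the one-page checkout 90/144 = 62.5%, the guest checkout 15/20 = 75.0% → the guest checkout
Overall: the one-page checkout 121/214 = 56.5%, the guest checkout 195/442 = 44.1% → the one-page checkout
The guest checkout wins each traffic group but the one-page checkout wins overall — the comparison reverses. The guest checkout's sessions skew toward direct, which has a lower base rate.

No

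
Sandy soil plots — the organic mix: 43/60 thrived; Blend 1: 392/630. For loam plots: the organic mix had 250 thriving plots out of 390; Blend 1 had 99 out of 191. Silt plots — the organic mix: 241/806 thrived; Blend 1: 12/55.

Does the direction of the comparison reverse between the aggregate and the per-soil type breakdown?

Yes

Sandy soil: the organic mix 43/60 = 71.7%, Blend 1 392/630 = 62.2% → the organic mix
Loam: the organic mix 250/390 = 64.1%, Blend 1 99/191 = 51.8% → the organic mix
Silt: the organic mix 241/806 = 29.9%, Blend 1 12/55 = 21.8% → the organic mix
Overall: the organic mix 534/1256 = 42.5%, Blend 1 503/876 = 57.4% → Blend 1
The organic mix wins each soil group but Blend 1 wins overall — the comparison reverses. The organic mix's plots skew toward silt, which has a lower base rate.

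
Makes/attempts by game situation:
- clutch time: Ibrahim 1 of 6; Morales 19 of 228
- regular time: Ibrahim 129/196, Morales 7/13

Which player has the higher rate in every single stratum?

Clutch time: Ibrahim 1/6 = 16.7%, Morales 19/228 = 8.3% → Ibrahim
Regular time: Ibrahim 129/196 = 65.8%, Morales 7/13 = 53.8% → Ibrahim
Ibrahim has the higher rate in both groups.

Ibrahim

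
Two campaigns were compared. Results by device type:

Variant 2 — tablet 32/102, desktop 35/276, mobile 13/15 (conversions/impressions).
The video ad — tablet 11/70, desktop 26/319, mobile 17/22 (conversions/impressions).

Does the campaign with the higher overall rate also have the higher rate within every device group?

Yes

Tablet: Variant 2 32/102 = 31.4%, the video ad 11/70 = 15.7% → Variant 2
Desktop: Variant 2 35/276 = 12.7%, the video ad 26/319 = 8.2% → Variant 2
Mobile: Variant 2 13/15 = 86.7%, the video ad 17/22 = 77.3% → Variant 2
Overall: Variant 2 80/393 = 20.4%, the video ad 54/411 = 13.1% → Variant 2
Variant 2 wins overall and in every device group — no reversal.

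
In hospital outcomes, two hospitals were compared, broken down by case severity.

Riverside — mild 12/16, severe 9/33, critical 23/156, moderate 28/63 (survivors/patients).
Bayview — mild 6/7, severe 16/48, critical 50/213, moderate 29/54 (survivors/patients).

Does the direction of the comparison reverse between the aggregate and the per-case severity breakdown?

Mild: Riverside 12/16 = 75.0%, Bayview 6/7 = 85.7% → Bayview
Severe: Riverside 9/33 = 27.3%, Bayview 16/48 = 33.3% → Bayview
Critical: Riverside 23/156 = 14.7%, Bayview 50/213 = 23.5% → Bayview
Moderate: Riverside 28/63 = 44.4%, Bayview 29/54 = 53.7% → Bayview
Overall: Riverside 72/268 = 26.9%, Bayview 101/322 = 31.4% → Bayview
Bayview wins overall and in every case group — no reversal.

No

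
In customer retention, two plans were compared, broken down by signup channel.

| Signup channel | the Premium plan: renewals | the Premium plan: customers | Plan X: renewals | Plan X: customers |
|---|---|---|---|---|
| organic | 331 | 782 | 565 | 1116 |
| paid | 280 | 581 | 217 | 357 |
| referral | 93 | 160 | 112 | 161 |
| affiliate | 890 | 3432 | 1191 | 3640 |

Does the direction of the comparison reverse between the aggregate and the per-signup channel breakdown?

Organic: the Premium plan 331/782 = 42.3%, Plan X 565/1116 = 50.6% → Plan X
Paid: the Premium plan 280/581 = 48.2%, Plan X 217/357 = 60.8% → Plan X
Referral: the Premium plan 93/160 = 58.1%, Plan X 112/161 = 69.6% → Plan X
Affiliate: the Premium plan 890/3432 = 25.9%, Plan X 1191/3640 = 32.7% → Plan X
Overall: the Premium plan 1594/4955 = 32.2%, Plan X 2085/5274 = 39.5% → Plan X
Plan X wins overall and in every signup group — no reversal.

No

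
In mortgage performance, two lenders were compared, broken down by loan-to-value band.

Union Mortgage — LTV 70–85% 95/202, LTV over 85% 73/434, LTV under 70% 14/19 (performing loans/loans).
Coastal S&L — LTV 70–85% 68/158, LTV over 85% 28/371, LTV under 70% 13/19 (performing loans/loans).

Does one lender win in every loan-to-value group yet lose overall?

LTV 70–85%: Union Mortgage 95/202 = 47.0%, Coastal S&L 68/158 = 43.0% → Union Mortgage
LTV over 85%: Union Mortgage 73/434 = 16.8%, Coastal S&L 28/371 = 7.5% → Union Mortgage
LTV under 70%: Union Mortgage 14/19 = 73.7%, Coastal S&L 13/19 = 68.4% → Union Mortgage
Overall: Union Mortgage 182/655 = 27.8%, Coastal S&L 109/548 = 19.9% → Union Mortgage
Union Mortgage wins overall and in every loan-to-value group — no reversal.

No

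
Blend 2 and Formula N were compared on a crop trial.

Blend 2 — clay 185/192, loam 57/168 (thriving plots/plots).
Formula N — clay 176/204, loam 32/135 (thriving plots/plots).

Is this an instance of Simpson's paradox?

Clay: Blend 2 185/192 = 96.4%, Formula N 176/204 = 86.3% → Blend 2
Loam: Blend 2 57/168 = 33.9%, Formula N 32/135 = 23.7% → Blend 2
Overall: Blend 2 242/360 = 67.2%, Formula N 208/339 = 61.4% → Blend 2
Blend 2 wins overall and in every soil group — no reversal.

No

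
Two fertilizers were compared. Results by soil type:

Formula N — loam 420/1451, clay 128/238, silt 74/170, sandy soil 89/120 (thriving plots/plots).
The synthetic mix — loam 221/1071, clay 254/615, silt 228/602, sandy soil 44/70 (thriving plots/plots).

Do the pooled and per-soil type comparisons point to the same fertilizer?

Yes

Loam: Formula N 420/1451 = 28.9%, the synthetic mix 221/1071 = 20.6% → Formula N
Clay: Formula N 128/238 = 53.8%, the synthetic mix 254/615 = 41.3% → Formula N
Silt: Formula N 74/170 = 43.5%, the synthetic mix 228/602 = 37.9% → Formula N
Sandy soil: Formula N 89/120 = 74.2%, the synthetic mix 44/70 = 62.9% → Formula N
Overall: Formula N 711/1979 = 35.9%, the synthetic mix 747/2358 = 31.7% → Formula N
Formula N wins overall and in every soil group — no reversal.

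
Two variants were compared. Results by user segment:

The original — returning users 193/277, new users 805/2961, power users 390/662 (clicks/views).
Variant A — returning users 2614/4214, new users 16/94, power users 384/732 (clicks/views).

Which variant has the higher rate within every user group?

Returning users: the original 193/277 = 69.7%, Variant A 2614/4214 = 62.0% → the original
New users: the original 805/2961 = 27.2%, Variant A 16/94 = 17.0% → the original
Power users: the original 390/662 = 58.9%, Variant A 384/732 = 52.5% → the original
The original has the higher rate in all 3 groups.

the original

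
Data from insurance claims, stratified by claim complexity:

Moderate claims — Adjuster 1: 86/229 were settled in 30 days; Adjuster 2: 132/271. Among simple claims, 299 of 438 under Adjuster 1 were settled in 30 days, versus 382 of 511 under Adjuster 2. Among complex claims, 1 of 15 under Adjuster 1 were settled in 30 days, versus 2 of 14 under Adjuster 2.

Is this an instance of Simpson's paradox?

No

Moderate: Adjuster 1 86/229 = 37.6%, Adjuster 2 132/271 = 48.7% → Adjuster 2
Simple: Adjuster 1 299/438 = 68.3%, Adjuster 2 382/511 = 74.8% → Adjuster 2
Complex: Adjuster 1 1/15 = 6.7%, Adjuster 2 2/14 = 14.3% → Adjuster 2
Overall: Adjuster 1 386/682 = 56.6%, Adjuster 2 516/796 = 64.8% → Adjuster 2
Adjuster 2 wins overall and in every claim group — no reversal.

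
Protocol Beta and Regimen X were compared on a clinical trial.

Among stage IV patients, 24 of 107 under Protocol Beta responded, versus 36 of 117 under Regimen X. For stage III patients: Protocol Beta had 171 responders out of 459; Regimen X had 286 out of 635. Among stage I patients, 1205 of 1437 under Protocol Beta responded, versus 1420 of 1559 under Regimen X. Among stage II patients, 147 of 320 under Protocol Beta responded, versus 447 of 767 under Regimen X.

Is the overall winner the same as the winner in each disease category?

Yes

Stage IV: Protocol Beta 24/107 = 22.4%, Regimen X 36/117 = 30.8% → Regimen X
Stage III: Protocol Beta 171/459 = 37.3%, Regimen X 286/635 = 45.0% → Regimen X
Stage I: Protocol Beta 1205/1437 = 83.9%, Regimen X 1420/1559 = 91.1% → Regimen X
Stage II: Protocol Beta 147/320 = 45.9%, Regimen X 447/767 = 58.3% → Regimen X
Overall: Protocol Beta 1547/2323 = 66.6%, Regimen X 2189/3078 = 71.1% → Regimen X
Regimen X wins overall and in every disease group — no reversal.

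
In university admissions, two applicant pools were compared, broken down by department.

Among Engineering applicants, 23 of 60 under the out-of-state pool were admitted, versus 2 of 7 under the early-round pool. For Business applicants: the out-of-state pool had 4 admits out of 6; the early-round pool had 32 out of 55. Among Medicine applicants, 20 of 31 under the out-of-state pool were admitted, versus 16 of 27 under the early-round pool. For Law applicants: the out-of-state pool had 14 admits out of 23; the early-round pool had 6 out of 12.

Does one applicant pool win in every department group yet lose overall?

Engineering: the out-of-state pool 23/60 = 38.3%, the early-round pool 2/7 = 28.6% → the out-of-state pool
Business: the out-of-state pool 4/6 = 66.7%, the early-round pool 32/55 = 58.2% → the out-of-state pool
Medicine: the out-of-state pool 20/31 = 64.5%, the early-round pool 16/27 = 59.3% → the out-of-state pool
Law: the out-of-state pool 14/23 = 60.9%, the early-round pool 6/12 = 50.0% → the out-of-state pool
Overall: the out-of-state pool 61/120 = 50.8%, the early-round pool 56/101 = 55.4% → the early-round pool
The out-of-state pool wins each department group but the early-round pool wins overall — the comparison reverses. The out-of-state pool's applicants skew toward Engineering, which has a lower base rate.

Yes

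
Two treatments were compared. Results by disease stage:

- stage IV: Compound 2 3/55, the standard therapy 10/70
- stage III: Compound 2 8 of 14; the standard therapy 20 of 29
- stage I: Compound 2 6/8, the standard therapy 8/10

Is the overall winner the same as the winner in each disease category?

Stage IV: Compound 2 3/55 = 5.5%, the standard therapy 10/70 = 14.3% → the standard therapy
Stage III: Compound 2 8/14 = 57.1%, the standard therapy 20/29 = 69.0% → the standard therapy
Stage I: Compound 2 6/8 = 75.0%, the standard therapy 8/10 = 80.0% → the standard therapy
Overall: Compound 2 17/77 = 22.1%, the standard therapy 38/109 = 34.9% → the standard therapy
The standard therapy wins overall and in every disease group — no reversal.

Yes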